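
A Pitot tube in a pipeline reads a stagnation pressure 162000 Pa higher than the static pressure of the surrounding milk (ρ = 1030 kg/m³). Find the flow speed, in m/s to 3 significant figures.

The dynamic pressure equals the rise in static pressure at the stagnation point: ΔP = ½ρv².
v = √(2ΔP/ρ) = √(2·162000/1030) = 17.7 m/s.

v ≈ 17.7 m/s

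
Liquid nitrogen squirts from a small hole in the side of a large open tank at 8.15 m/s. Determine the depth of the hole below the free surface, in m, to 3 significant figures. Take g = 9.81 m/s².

For a small hole in a large open tank, ½v² = gh, giving h = v²/(2g).
h = 8.15²/(2·9.81) = 66.4/19.62 = 3.39 m.

h ≈ 3.39 m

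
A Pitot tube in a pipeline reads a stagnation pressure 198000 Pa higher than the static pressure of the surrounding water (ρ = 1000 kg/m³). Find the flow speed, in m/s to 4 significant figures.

v ≈ 19.90 m/s

At the stagnation point the flow is brought to rest, so Bernoulli gives P_stag − P_static = ½ρv².
v = √(2ΔP/ρ) = √(2·198000/1000) = 19.90 m/s.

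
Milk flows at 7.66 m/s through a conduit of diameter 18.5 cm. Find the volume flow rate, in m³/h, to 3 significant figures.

Q ≈ 741 m³/h

Q = A·v = 0.0269 m² × 7.66 m/s = 0.206 m³/s.
Converting: 0.206 m³/s × 3600 = 741 m³/h.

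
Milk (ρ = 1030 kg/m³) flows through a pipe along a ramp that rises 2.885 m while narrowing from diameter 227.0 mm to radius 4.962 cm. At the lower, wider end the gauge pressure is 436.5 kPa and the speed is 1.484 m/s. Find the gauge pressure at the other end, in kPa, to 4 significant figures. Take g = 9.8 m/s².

Continuity gives A₁v₁ = A₂v₂, so v₂ = (404.7 cm²)/(77.35 cm²) × 1.484 m/s = 7.764 m/s.
Bernoulli: P₁ + ½ρv₁² + ρg h₁ = P₂ + ½ρv₂² + ρg h₂, so P₂ = P₁ + ½ρ(v₁² − v₂²) − ρg(h₂ − h₁).
P₂ = 436500 + ½·1030·(1.484² − 7.764²) − 1030·9.8·(+2.885) = 436500 + (-29910) − (29120) = 377500 Pa.

P₂ = 377.5 kPa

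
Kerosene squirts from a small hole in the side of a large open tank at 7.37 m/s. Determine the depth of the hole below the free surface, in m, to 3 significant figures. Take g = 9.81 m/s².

For a small hole in a large open tank, ½v² = gh, giving h = v²/(2g).
h = 7.37²/(2·9.81) = 54.3/19.62 = 2.77 m.

h = 2.77 m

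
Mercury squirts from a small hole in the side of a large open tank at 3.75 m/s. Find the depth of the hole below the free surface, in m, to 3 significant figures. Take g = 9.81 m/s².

h ≈ 0.717 m

For a small hole in a large open tank, ½v² = gh, giving h = v²/(2g).
h = 3.75²/(2·9.81) = 14.1/19.62 = 0.717 m.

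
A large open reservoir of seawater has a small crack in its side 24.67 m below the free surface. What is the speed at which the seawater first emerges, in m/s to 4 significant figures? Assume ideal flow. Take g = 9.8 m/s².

v ≈ 21.99 m/s

Torricelli's result v = √(2gh) gives v = √(2·9.8·24.67) = 21.99 m/s.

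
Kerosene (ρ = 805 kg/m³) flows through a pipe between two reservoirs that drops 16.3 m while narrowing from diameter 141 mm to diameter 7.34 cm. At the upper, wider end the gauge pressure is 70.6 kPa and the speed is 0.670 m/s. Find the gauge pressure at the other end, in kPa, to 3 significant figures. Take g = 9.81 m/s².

P₂ ≈ 197 kPa

Continuity gives A₁v₁ = A₂v₂, so v₂ = (156 cm²)/(42.3 cm²) × 0.670 m/s = 2.47 m/s.
Applying Bernoulli between the two ends and solving for P₂: P₂ = P₁ + ½ρ(v₁² − v₂²) − ρgΔh.
P₂ = 70600 + ½·805·(0.670² − 2.47²) − 805·9.81·(−16.3) = 70600 + (-2280) − (-129000) = 197000 Pa.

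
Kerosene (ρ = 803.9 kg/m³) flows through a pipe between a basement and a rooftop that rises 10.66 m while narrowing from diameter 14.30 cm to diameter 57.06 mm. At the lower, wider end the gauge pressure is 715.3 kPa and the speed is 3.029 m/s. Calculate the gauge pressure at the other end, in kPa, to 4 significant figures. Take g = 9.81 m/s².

Continuity gives A₁v₁ = A₂v₂, so v₂ = (160.6 cm²)/(25.57 cm²) × 3.029 m/s = 19.02 m/s.
Applying Bernoulli between the two ends and solving for P₂: P₂ = P₁ + ½ρ(v₁² − v₂²) − ρgΔh.
P₂ = 715300 + ½·803.9·(3.029² − 19.02²) − 803.9·9.81·(+10.66) = 715300 + (-141800) − (84070) = 489400 Pa.

P₂ = 489.4 kPa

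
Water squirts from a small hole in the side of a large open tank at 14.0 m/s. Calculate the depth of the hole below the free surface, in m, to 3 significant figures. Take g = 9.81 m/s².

h ≈ 9.99 m

Torricelli: v = √(2gh), so h = v²/(2g).
h = 14.0²/(2·9.81) = 196/19.62 = 9.99 m.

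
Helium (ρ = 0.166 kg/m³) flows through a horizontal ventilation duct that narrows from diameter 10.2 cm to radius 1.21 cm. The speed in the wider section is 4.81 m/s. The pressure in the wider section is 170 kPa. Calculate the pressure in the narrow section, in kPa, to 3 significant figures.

P₂ ≈ 169 kPa

The volume flow rate is constant, so v₂ = (A₁/A₂)v₁ = (81.7/4.60)·4.81 = 85.5 m/s.
Bernoulli (h₁ = h₂): P₁ − P₂ = ½ρ(v₂² − v₁²).
P₂ = P₁ − ½ρ(v₂² − v₁²) = 170000 − ½·0.166·(85.5² − 4.81²) = 170000 − 604 = 169000 Pa.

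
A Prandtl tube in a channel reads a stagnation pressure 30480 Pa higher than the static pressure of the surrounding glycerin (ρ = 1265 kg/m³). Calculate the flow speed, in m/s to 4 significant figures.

6.942 m/s

Bernoulli between the free stream and the stagnation point: ½ρv² = P_stag − P_static.
v = √(2ΔP/ρ) = √(2·30480/1265) = 6.942 m/s.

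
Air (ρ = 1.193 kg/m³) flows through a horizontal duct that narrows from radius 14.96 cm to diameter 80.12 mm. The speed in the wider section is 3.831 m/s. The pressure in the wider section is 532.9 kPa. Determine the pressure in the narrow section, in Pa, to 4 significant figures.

P₂ ≈ 531200 Pa

Mass conservation (A₁v₁ = A₂v₂) gives v₂ = 3.831 × 703.1/50.42 = 53.43 m/s.
The pipe is horizontal, so Bernoulli reduces to P₁ + ½ρv₁² = P₂ + ½ρv₂².
P₂ = P₁ − ½ρ(v₂² − v₁²) = 532900 − ½·1.193·(53.43² − 3.831²) = 532900 − 1694 = 531200 Pa.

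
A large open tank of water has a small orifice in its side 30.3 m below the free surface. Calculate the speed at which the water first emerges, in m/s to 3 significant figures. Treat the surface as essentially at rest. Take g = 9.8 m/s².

v ≈ 24.4 m/s

With the surface at rest and both surface and jet at atmospheric pressure, Bernoulli gives ρg h = ½ρv², so v = √(2gh) = √(2·9.8·30.3) = 24.4 m/s.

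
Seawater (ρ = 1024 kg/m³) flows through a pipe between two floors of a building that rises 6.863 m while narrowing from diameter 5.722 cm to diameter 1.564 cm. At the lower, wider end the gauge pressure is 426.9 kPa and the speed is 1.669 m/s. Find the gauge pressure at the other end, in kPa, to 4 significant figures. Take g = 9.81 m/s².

P₂ ≈ 103.9 kPa

The volume flow rate is constant, so v₂ = (A₁/A₂)v₁ = (25.71/1.921)·1.669 = 22.34 m/s.
Energy conservation along the streamline gives P₂ = P₁ − ½ρ(v₂² − v₁²) − ρg(h₂ − h₁).
P₂ = 426900 + ½·1024·(1.669² − 22.34²) − 1024·9.81·(+6.863) = 426900 + (-254100) − (68940) = 103900 Pa.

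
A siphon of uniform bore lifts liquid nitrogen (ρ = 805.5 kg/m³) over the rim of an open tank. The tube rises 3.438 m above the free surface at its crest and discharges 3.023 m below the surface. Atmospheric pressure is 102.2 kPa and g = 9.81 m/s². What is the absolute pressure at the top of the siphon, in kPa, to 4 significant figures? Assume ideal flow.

The outlet speed comes from Torricelli: v = √(2g·3.023) = 7.701 m/s.
With constant cross-section the crest speed equals v; applying Bernoulli from the surface up to the crest, P_top = P_atm − ½ρv² − ρg·h_top.
P_top = 102200 − ½·805.5·7.701² − 805.5·9.81·3.438 = 51150 Pa.

P_top ≈ 51.15 kPa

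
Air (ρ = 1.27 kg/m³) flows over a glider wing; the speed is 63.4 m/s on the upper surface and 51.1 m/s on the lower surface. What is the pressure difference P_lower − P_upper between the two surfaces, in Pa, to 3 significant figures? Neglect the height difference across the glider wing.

ΔP ≈ 894 Pa

The pressure is lower where the speed is higher: ΔP = ½ρ(v_up² − v_low²).
ΔP = ½·1.27·(63.4² − 51.1²) = 894 Pa.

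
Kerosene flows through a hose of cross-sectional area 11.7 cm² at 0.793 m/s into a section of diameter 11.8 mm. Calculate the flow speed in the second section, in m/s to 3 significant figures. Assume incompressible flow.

8.48 m/s

The volume flow rate is constant, so v₂ = (A₁/A₂)v₁ = (11.7/1.09)·0.793 = 8.48 m/s.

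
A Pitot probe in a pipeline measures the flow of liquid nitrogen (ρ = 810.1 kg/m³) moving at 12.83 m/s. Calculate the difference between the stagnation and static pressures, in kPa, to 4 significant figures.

ΔP = 66.67 kPa

At the stagnation point the flow is brought to rest, so Bernoulli gives P_stag − P_static = ½ρv².
ΔP = ½·810.1·12.83² = 66670 Pa.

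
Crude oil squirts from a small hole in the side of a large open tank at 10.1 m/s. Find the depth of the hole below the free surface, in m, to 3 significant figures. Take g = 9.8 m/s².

Inverting v = √(2gh) gives h = v² / 2g.
h = 10.1²/(2·9.8) = 102/19.60 = 5.20 m.

5.20 m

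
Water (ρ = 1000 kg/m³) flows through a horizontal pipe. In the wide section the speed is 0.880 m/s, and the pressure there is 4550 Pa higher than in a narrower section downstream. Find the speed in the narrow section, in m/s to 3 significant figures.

Horizontal Bernoulli: P₁ + ½ρv₁² = P₂ + ½ρv₂², so v₂² = v₁² + 2(P₁ − P₂)/ρ.
v₂ = √(0.880² + 2·4550/1000) = √(0.774 + 9.10) = 3.14 m/s.

v₂ = 3.14 m/s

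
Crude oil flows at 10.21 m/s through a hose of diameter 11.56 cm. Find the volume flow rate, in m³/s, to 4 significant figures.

Q = A·v = 0.01050 m² × 10.21 m/s = 0.1072 m³/s.

Q ≈ 0.1072 m³/s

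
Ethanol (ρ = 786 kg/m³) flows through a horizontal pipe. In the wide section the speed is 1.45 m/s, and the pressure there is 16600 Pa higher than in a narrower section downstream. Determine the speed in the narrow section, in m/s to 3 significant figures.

Horizontal Bernoulli: P₁ + ½ρv₁² = P₂ + ½ρv₂², so v₂² = v₁² + 2(P₁ − P₂)/ρ.
v₂ = √(1.45² + 2·16600/786) = √(2.10 + 42.2) = 6.66 m/s.

v₂ ≈ 6.66 m/s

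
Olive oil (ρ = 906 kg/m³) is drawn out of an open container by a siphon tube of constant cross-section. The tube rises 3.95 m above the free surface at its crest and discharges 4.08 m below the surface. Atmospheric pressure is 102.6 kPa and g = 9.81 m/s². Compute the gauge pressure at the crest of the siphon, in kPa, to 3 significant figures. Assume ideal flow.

P_gauge ≈ -71.4 kPa

From the surface to the outlet (both open to atmosphere, surface at rest): v = √(2g·h_out) = √(2·9.81·4.08) = 8.95 m/s.
Continuity keeps v the same throughout the tube; from surface to crest, P_atm + 0 = P_top + ½ρv² + ρg·h_top.
P_top = 102600 − ½·906·8.95² − 906·9.81·3.95 = 31200 Pa. So P_gauge = P_top − P_atm = -71400 Pa.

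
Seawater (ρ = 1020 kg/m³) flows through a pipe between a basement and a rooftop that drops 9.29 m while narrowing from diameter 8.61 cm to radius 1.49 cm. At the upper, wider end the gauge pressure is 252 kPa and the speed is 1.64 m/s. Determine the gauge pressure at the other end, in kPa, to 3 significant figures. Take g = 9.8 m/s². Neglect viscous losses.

251 kPa

By continuity, v₂ = v₁·A₁/A₂ = 1.64·(58.2/6.97) = 13.7 m/s.
Applying Bernoulli between the two ends and solving for P₂: P₂ = P₁ + ½ρ(v₁² − v₂²) − ρgΔh.
P₂ = 252000 + ½·1020·(1.64² − 13.7²) − 1020·9.8·(−9.29) = 252000 + (-94200) − (-92900) = 251000 Pa.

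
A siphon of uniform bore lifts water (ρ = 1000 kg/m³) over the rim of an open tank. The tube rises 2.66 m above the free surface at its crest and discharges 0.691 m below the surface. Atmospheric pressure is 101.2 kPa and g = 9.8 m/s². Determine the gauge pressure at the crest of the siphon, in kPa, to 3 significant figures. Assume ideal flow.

Bernoulli surface→outlet gives ½v² = g·h_out, so v = √(2·9.8·0.691) = 3.68 m/s.
The bore is uniform, so the speed at the crest is the same v. Bernoulli surface→crest: P_atm = P_top + ½ρv² + ρg·h_top.
P_top = 101200 − ½·1000·3.68² − 1000·9.8·2.66 = 68400 Pa. So P_gauge = P_top − P_atm = -32800 Pa.

P_gauge ≈ -32.8 kPa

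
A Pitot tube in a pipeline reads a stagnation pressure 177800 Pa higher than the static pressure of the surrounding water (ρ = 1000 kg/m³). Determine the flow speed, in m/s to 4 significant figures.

The dynamic pressure equals the rise in static pressure at the stagnation point: ΔP = ½ρv².
v = √(2ΔP/ρ) = √(2·177800/1000) = 18.86 m/s.

v ≈ 18.86 m/s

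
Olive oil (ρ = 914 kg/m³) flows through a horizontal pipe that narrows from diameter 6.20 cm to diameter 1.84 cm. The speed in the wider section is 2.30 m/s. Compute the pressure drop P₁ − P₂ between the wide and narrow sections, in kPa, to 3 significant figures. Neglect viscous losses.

The volume flow rate is constant, so v₂ = (A₁/A₂)v₁ = (30.2/2.66)·2.30 = 26.1 m/s.
The pipe is horizontal, so Bernoulli reduces to P₁ + ½ρv₁² = P₂ + ½ρv₂².
P₁ − P₂ = ½·914·(26.1² − 2.30²) = ½·914·677 = 309000 Pa.

ΔP ≈ 309 kPa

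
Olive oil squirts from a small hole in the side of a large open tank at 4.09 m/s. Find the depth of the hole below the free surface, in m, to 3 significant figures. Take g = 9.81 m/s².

Torricelli: v = √(2gh), so h = v²/(2g).
h = 4.09²/(2·9.81) = 16.7/19.62 = 0.853 m.

h ≈ 0.853 m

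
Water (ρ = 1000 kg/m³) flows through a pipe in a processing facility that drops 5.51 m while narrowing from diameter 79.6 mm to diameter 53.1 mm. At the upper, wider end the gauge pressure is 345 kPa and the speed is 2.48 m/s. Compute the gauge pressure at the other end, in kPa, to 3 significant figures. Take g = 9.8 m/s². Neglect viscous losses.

P₂ ≈ 387 kPa

The volume flow rate is constant, so v₂ = (A₁/A₂)v₁ = (49.8/22.1)·2.48 = 5.57 m/s.
Applying Bernoulli between the two ends and solving for P₂: P₂ = P₁ + ½ρ(v₁² − v₂²) − ρgΔh.
P₂ = 345000 + ½·1000·(2.48² − 5.57²) − 1000·9.8·(−5.51) = 345000 + (-12500) − (-54000) = 387000 Pa.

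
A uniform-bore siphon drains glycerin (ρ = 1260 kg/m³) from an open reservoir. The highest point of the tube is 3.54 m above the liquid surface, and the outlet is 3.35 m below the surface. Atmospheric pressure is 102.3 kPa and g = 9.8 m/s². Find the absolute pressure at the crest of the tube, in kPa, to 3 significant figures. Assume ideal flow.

P_top ≈ 17.2 kPa

Bernoulli surface→outlet gives ½v² = g·h_out, so v = √(2·9.8·3.35) = 8.10 m/s.
The bore is uniform, so the speed at the crest is the same v. Bernoulli surface→crest: P_atm = P_top + ½ρv² + ρg·h_top.
P_top = 102300 − ½·1260·8.10² − 1260·9.8·3.54 = 17200 Pa.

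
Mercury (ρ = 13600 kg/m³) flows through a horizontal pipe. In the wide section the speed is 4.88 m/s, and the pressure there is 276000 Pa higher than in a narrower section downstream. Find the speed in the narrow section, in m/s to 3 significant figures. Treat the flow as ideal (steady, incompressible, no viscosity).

Along the level pipe P + ½ρv² is conserved, hence v₂² = v₁² + 2(P₁ − P₂)/ρ.
v₂ = √(4.88² + 2·276000/13600) = √(23.8 + 40.6) = 8.03 m/s.

8.03 m/s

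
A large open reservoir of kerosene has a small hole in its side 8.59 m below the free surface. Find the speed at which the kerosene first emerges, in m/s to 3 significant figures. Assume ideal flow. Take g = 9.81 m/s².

v ≈ 13.0 m/s

Bernoulli from surface to hole (P equal, v_surface ≈ 0): v = √(2gh) = √(2×9.81×8.59) = 13.0 m/s.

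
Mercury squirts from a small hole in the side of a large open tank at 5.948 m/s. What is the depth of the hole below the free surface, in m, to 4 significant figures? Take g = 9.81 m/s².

h ≈ 1.803 m

For a small hole in a large open tank, ½v² = gh, giving h = v²/(2g).
h = 5.948²/(2·9.81) = 35.38/19.62 = 1.803 m.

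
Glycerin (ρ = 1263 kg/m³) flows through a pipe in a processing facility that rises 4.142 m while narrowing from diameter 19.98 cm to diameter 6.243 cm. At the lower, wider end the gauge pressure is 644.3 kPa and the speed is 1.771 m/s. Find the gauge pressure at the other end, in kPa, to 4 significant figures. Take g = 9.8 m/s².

By continuity, v₂ = v₁·A₁/A₂ = 1.771·(313.5/30.61) = 18.14 m/s.
Energy conservation along the streamline gives P₂ = P₁ − ½ρ(v₂² − v₁²) − ρg(h₂ − h₁).
P₂ = 644300 + ½·1263·(1.771² − 18.14²) − 1263·9.8·(+4.142) = 644300 + (-205800) − (51270) = 387200 Pa.

387.2 kPa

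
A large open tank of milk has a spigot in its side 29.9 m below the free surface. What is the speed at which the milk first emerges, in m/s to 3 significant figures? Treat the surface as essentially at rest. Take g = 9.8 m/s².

24.2 m/s

With the surface at rest and both surface and jet at atmospheric pressure, Bernoulli gives ρg h = ½ρv², so v = √(2gh) = √(2·9.8·29.9) = 24.2 m/s.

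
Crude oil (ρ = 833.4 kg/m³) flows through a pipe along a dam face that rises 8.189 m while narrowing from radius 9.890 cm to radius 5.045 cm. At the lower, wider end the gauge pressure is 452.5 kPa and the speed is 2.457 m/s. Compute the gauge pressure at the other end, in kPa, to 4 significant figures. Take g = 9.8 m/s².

The volume flow rate is constant, so v₂ = (A₁/A₂)v₁ = (307.3/79.96)·2.457 = 9.442 m/s.
Bernoulli: P₁ + ½ρv₁² + ρg h₁ = P₂ + ½ρv₂² + ρg h₂, so P₂ = P₁ + ½ρ(v₁² − v₂²) − ρg(h₂ − h₁).
P₂ = 452500 + ½·833.4·(2.457² − 9.442²) − 833.4·9.8·(+8.189) = 452500 + (-34640) − (66880) = 351000 Pa.

P₂ ≈ 351.0 kPa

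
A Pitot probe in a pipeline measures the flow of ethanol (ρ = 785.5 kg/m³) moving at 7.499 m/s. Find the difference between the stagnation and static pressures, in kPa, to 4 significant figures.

The dynamic pressure equals the rise in static pressure at the stagnation point: ΔP = ½ρv².
ΔP = ½·785.5·7.499² = 22090 Pa.

22.09 kPa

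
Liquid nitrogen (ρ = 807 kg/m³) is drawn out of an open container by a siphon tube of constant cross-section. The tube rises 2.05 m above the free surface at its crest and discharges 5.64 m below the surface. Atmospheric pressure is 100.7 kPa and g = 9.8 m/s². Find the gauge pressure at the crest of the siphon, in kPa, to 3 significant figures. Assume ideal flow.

P_gauge ≈ -60.8 kPa

The outlet speed comes from Torricelli: v = √(2g·5.64) = 10.5 m/s.
With constant cross-section the crest speed equals v; applying Bernoulli from the surface up to the crest, P_top = P_atm − ½ρv² − ρg·h_top.
P_top = 100700 − ½·807·10.5² − 807·9.8·2.05 = 39900 Pa. So P_gauge = P_top − P_atm = -60800 Pa.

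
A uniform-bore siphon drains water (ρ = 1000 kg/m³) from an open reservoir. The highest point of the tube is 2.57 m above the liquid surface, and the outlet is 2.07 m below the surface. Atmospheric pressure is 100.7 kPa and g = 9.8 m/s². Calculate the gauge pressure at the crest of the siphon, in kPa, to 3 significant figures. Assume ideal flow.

The outlet speed comes from Torricelli: v = √(2g·2.07) = 6.37 m/s.
Continuity keeps v the same throughout the tube; from surface to crest, P_atm + 0 = P_top + ½ρv² + ρg·h_top.
P_top = 100700 − ½·1000·6.37² − 1000·9.8·2.57 = 55200 Pa. So P_gauge = P_top − P_atm = -45500 Pa.

P_gauge ≈ -45.5 kPa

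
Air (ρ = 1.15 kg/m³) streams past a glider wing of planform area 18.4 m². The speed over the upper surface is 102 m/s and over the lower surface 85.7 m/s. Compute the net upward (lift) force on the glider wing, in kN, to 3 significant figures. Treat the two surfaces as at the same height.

The faster flow above has the lower pressure; Bernoulli (same height) gives ΔP = ½ρ(v_up² − v_low²).
ΔP = ½·1.15·(102² − 85.7²) = 1760 Pa.
Lift = ΔP · A = 1760 × 18.4 = 32400 N.

F = 32.4 kN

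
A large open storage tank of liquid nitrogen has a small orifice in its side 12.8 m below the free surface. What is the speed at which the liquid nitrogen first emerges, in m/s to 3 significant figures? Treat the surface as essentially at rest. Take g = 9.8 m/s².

15.8 m/s

With the surface at rest and both surface and jet at atmospheric pressure, Bernoulli gives ρg h = ½ρv², so v = √(2gh) = √(2·9.8·12.8) = 15.8 m/s.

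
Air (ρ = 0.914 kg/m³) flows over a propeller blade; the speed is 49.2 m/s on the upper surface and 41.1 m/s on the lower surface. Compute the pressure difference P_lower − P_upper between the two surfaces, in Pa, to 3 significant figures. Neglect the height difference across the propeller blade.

ΔP ≈ 334 Pa

With negligible Δh, P + ½ρv² is constant, so P_low − P_up = ½ρ(v_up² − v_low²).
ΔP = ½·0.914·(49.2² − 41.1²) = 334 Pa.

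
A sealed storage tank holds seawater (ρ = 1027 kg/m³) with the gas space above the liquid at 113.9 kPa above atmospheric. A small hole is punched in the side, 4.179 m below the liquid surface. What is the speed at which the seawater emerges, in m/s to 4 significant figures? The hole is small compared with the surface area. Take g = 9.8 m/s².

17.43 m/s

Take point 1 at the surface (v₁ ≈ 0) and point 2 at the hole (at atmospheric pressure). Bernoulli: P₁ + ρg h = P_atm + ½ρv₂².
With P₁ − P_atm = 113900 Pa, v₂ = √(2gh + 2ΔP/ρ) = √(2·9.8·4.179 + 2·113900/1027) = 17.43 m/s.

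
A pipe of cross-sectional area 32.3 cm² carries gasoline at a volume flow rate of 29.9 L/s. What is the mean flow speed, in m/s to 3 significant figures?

Q = 29.9 L/s = 0.0299 m³/s.
v = Q/A = 0.0299 / 0.00323 = 9.26 m/s.

v ≈ 9.26 m/s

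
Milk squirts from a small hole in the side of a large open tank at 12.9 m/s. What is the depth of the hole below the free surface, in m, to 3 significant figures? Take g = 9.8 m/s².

8.49 m

Inverting v = √(2gh) gives h = v² / 2g.
h = 12.9²/(2·9.8) = 166/19.60 = 8.49 m.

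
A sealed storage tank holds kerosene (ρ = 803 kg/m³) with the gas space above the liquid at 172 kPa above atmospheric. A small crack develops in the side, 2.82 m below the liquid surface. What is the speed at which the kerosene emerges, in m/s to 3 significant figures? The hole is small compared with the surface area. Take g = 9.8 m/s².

Take point 1 at the surface (v₁ ≈ 0) and point 2 at the hole (at atmospheric pressure). Bernoulli: P₁ + ρg h = P_atm + ½ρv₂².
With P₁ − P_atm = 172000 Pa, v₂ = √(2gh + 2ΔP/ρ) = √(2·9.8·2.82 + 2·172000/803) = 22.0 m/s.

22.0 m/s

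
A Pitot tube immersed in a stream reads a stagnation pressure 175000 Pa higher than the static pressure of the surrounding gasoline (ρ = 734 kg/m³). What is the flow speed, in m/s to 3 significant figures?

Bernoulli between the free stream and the stagnation point: ½ρv² = P_stag − P_static.
v = √(2ΔP/ρ) = √(2·175000/734) = 21.8 m/s.

v ≈ 21.8 m/s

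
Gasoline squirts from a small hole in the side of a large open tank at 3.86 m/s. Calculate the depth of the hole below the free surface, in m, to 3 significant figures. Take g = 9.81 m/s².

h ≈ 0.759 m

Inverting v = √(2gh) gives h = v² / 2g.
h = 3.86²/(2·9.81) = 14.9/19.62 = 0.759 m.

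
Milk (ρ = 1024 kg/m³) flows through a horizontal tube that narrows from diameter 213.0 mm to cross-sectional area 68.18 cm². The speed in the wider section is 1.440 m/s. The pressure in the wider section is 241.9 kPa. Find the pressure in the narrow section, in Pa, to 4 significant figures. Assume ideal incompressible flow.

The volume flow rate is constant, so v₂ = (A₁/A₂)v₁ = (356.3/68.18)·1.440 = 7.526 m/s.
Bernoulli (h₁ = h₂): P₁ − P₂ = ½ρ(v₂² − v₁²).
P₂ = P₁ − ½ρ(v₂² − v₁²) = 241900 − ½·1024·(7.526² − 1.440²) = 241900 − 27940 = 214000 Pa.

P₂ ≈ 214000 Pa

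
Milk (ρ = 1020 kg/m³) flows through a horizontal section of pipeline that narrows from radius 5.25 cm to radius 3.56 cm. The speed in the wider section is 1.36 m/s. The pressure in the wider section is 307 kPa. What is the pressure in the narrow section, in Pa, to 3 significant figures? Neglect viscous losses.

303000 Pa

Continuity gives A₁v₁ = A₂v₂, so v₂ = (86.6 cm²)/(39.8 cm²) × 1.36 m/s = 2.96 m/s.
The pipe is horizontal, so Bernoulli reduces to P₁ + ½ρv₁² = P₂ + ½ρv₂².
P₂ = P₁ − ½ρ(v₂² − v₁²) = 307000 − ½·1020·(2.96² − 1.36²) = 307000 − 3520 = 303000 Pa.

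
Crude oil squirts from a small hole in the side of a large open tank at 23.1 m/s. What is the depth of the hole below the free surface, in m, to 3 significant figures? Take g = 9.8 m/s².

Inverting v = √(2gh) gives h = v² / 2g.
h = 23.1²/(2·9.8) = 534/19.60 = 27.2 m.

h ≈ 27.2 m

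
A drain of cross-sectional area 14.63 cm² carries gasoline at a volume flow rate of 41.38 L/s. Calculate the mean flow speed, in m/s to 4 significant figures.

Q = 41.38 L/s = 0.04138 m³/s.
v = Q/A = 0.04138 / 0.001463 = 28.28 m/s.

v ≈ 28.28 m/s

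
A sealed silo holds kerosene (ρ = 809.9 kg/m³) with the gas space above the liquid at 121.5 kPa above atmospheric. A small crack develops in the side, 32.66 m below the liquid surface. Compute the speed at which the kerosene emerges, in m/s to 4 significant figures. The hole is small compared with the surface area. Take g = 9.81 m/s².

Take point 1 at the surface (v₁ ≈ 0) and point 2 at the hole (at atmospheric pressure). Bernoulli: P₁ + ρg h = P_atm + ½ρv₂².
With P₁ − P_atm = 121500 Pa, v₂ = √(2gh + 2ΔP/ρ) = √(2·9.81·32.66 + 2·121500/809.9) = 30.67 m/s.

v ≈ 30.67 m/s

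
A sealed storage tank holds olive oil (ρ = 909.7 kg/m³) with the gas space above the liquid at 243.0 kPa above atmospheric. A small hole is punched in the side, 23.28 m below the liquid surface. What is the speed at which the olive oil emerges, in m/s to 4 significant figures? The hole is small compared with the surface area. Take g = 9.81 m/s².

v ≈ 31.48 m/s

Take point 1 at the surface (v₁ ≈ 0) and point 2 at the hole (at atmospheric pressure). Bernoulli: P₁ + ρg h = P_atm + ½ρv₂².
With P₁ − P_atm = 243000 Pa, v₂ = √(2gh + 2ΔP/ρ) = √(2·9.81·23.28 + 2·243000/909.7) = 31.48 m/s.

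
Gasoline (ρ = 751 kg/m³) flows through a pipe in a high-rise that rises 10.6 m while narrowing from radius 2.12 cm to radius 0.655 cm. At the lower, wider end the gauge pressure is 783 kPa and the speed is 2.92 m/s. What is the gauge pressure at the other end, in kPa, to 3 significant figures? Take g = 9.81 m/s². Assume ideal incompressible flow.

Mass conservation (A₁v₁ = A₂v₂) gives v₂ = 2.92 × 14.1/1.35 = 30.6 m/s.
Applying Bernoulli between the two ends and solving for P₂: P₂ = P₁ + ½ρ(v₁² − v₂²) − ρgΔh.
P₂ = 783000 + ½·751·(2.92² − 30.6²) − 751·9.81·(+10.6) = 783000 + (-348000) − (78100) = 357000 Pa.

P₂ ≈ 357 kPa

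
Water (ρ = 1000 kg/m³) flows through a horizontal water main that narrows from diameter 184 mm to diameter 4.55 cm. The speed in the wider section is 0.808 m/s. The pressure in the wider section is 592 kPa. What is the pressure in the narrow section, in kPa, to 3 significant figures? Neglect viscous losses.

P₂ ≈ 505 kPa

Continuity gives A₁v₁ = A₂v₂, so v₂ = (266 cm²)/(16.3 cm²) × 0.808 m/s = 13.2 m/s.
With no height change, Bernoulli's equation is P₁ + ½ρv₁² = P₂ + ½ρv₂².
P₂ = P₁ − ½ρ(v₂² − v₁²) = 592000 − ½·1000·(13.2² − 0.808²) = 592000 − 87000 = 505000 Pa.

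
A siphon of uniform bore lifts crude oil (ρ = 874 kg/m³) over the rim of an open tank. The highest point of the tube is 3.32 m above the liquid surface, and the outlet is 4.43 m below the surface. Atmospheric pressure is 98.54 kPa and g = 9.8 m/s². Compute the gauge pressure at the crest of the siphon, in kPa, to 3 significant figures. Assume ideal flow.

Bernoulli surface→outlet gives ½v² = g·h_out, so v = √(2·9.8·4.43) = 9.32 m/s.
The bore is uniform, so the speed at the crest is the same v. Bernoulli surface→crest: P_atm = P_top + ½ρv² + ρg·h_top.
P_top = 98540 − ½·874·9.32² − 874·9.8·3.32 = 32200 Pa. So P_gauge = P_top − P_atm = -66400 Pa.

-66.4 kPa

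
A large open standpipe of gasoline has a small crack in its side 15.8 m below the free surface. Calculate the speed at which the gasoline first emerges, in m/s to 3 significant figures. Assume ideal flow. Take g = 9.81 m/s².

Bernoulli from surface to hole (P equal, v_surface ≈ 0): v = √(2gh) = √(2×9.81×15.8) = 17.6 m/s.

v ≈ 17.6 m/s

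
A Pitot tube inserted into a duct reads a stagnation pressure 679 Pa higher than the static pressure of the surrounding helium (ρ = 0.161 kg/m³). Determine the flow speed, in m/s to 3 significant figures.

v = 91.8 m/s

Bernoulli between the free stream and the stagnation point: ½ρv² = P_stag − P_static.
v = √(2ΔP/ρ) = √(2·679/0.161) = 91.8 m/s.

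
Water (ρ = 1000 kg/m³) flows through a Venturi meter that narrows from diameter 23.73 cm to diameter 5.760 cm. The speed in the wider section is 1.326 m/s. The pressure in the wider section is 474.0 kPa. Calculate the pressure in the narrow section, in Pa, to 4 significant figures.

By continuity, v₂ = v₁·A₁/A₂ = 1.326·(442.3/26.06) = 22.51 m/s.
With no height change, Bernoulli's equation is P₁ + ½ρv₁² = P₂ + ½ρv₂².
P₂ = P₁ − ½ρ(v₂² − v₁²) = 474000 − ½·1000·(22.51² − 1.326²) = 474000 − 252400 = 221600 Pa.

221600 Pa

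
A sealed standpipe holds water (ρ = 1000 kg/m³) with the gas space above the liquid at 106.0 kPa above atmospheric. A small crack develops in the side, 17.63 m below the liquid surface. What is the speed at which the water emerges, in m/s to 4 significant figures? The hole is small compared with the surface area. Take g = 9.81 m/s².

Take point 1 at the surface (v₁ ≈ 0) and point 2 at the hole (at atmospheric pressure). Bernoulli: P₁ + ρg h = P_atm + ½ρv₂².
With P₁ − P_atm = 106000 Pa, v₂ = √(2gh + 2ΔP/ρ) = √(2·9.81·17.63 + 2·106000/1000) = 23.62 m/s.

v ≈ 23.62 m/s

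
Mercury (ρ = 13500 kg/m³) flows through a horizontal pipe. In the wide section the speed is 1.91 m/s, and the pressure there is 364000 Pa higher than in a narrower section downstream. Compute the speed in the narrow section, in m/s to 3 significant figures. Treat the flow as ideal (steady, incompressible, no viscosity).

v₂ ≈ 7.59 m/s

With h₁ = h₂, rearranging Bernoulli gives v₂ = √(v₁² + 2ΔP/ρ).
v₂ = √(1.91² + 2·364000/13500) = √(3.65 + 53.9) = 7.59 m/s.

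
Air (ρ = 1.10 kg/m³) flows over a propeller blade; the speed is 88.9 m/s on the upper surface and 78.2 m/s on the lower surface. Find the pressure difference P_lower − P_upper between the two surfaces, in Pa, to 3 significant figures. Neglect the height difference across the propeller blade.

Bernoulli (same height): P_lower − P_upper = ½ρ(v_upper² − v_lower²).
ΔP = ½·1.10·(88.9² − 78.2²) = 983 Pa.

ΔP ≈ 983 Pa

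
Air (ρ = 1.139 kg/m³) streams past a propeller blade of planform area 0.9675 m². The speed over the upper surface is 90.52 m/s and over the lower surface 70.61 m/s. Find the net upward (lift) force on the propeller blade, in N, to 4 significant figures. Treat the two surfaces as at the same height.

F = 1768 N

The faster flow above has the lower pressure; Bernoulli (same height) gives ΔP = ½ρ(v_up² − v_low²).
ΔP = ½·1.139·(90.52² − 70.61²) = 1827 Pa.
Lift = ΔP · A = 1827 × 0.9675 = 1768 N.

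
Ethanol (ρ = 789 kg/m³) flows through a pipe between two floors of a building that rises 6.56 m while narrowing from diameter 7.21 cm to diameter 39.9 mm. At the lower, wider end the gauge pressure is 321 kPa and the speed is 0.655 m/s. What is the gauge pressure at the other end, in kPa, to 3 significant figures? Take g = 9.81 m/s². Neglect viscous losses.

P₂ = 269 kPa

Mass conservation (A₁v₁ = A₂v₂) gives v₂ = 0.655 × 40.8/12.5 = 2.14 m/s.
Energy conservation along the streamline gives P₂ = P₁ − ½ρ(v₂² − v₁²) − ρg(h₂ − h₁).
P₂ = 321000 + ½·789·(0.655² − 2.14²) − 789·9.81·(+6.56) = 321000 + (-1640) − (50800) = 269000 Pa.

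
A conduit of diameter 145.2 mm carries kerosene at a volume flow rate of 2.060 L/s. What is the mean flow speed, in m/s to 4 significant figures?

Q = 2.060 L/s = 0.002060 m³/s.
v = Q/A = 0.002060 / 0.01656 = 0.1244 m/s.

v ≈ 0.1244 m/s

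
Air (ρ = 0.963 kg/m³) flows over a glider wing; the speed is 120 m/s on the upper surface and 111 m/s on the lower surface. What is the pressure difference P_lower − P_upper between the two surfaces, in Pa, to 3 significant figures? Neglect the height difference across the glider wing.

ΔP ≈ 1000 Pa

The pressure is lower where the speed is higher: ΔP = ½ρ(v_up² − v_low²).
ΔP = ½·0.963·(120² − 111²) = 1000 Pa.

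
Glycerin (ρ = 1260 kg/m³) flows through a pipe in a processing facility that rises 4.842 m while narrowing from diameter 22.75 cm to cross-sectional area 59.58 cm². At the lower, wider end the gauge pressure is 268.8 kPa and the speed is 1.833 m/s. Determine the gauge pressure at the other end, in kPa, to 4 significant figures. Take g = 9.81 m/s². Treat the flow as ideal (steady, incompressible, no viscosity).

By continuity, v₂ = v₁·A₁/A₂ = 1.833·(406.5/59.58) = 12.51 m/s.
Applying Bernoulli between the two ends and solving for P₂: P₂ = P₁ + ½ρ(v₁² − v₂²) − ρgΔh.
P₂ = 268800 + ½·1260·(1.833² − 12.51²) − 1260·9.81·(+4.842) = 268800 + (-96410) − (59850) = 112500 Pa.

P₂ = 112.5 kPa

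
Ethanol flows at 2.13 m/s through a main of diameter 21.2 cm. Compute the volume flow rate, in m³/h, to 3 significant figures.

271 m³/h

Q = A·v = 0.0353 m² × 2.13 m/s = 0.0752 m³/s.
Converting: 0.0752 m³/s × 3600 = 271 m³/h.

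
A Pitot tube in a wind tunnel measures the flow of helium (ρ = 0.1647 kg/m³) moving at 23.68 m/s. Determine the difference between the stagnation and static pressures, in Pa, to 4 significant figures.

46.18 Pa

At the stagnation point the flow is brought to rest, so Bernoulli gives P_stag − P_static = ½ρv².
ΔP = ½·0.1647·23.68² = 46.18 Pa.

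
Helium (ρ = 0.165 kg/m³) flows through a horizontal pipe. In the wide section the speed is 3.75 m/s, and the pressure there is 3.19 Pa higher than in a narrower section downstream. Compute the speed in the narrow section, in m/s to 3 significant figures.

v₂ ≈ 7.26 m/s

With h₁ = h₂, rearranging Bernoulli gives v₂ = √(v₁² + 2ΔP/ρ).
v₂ = √(3.75² + 2·3.19/0.165) = √(14.1 + 38.7) = 7.26 m/s.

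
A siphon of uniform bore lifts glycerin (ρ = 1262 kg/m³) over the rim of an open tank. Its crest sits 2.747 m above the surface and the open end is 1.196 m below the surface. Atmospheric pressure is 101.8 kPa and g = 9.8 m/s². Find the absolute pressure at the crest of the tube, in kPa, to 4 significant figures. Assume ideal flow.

The outlet speed comes from Torricelli: v = √(2g·1.196) = 4.842 m/s.
The bore is uniform, so the speed at the crest is the same v. Bernoulli surface→crest: P_atm = P_top + ½ρv² + ρg·h_top.
P_top = 101800 − ½·1262·4.842² − 1262·9.8·2.747 = 53030 Pa.

P_top ≈ 53.03 kPa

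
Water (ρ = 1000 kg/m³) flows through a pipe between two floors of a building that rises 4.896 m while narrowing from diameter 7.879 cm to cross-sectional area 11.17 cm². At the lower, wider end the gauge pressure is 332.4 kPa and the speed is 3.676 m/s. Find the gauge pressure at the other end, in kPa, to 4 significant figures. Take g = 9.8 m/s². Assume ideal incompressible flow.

162.4 kPa

Mass conservation (A₁v₁ = A₂v₂) gives v₂ = 3.676 × 48.76/11.17 = 16.05 m/s.
Energy conservation along the streamline gives P₂ = P₁ − ½ρ(v₂² − v₁²) − ρg(h₂ − h₁).
P₂ = 332400 + ½·1000·(3.676² − 16.05²) − 1000·9.8·(+4.896) = 332400 + (-122000) − (47980) = 162400 Pa.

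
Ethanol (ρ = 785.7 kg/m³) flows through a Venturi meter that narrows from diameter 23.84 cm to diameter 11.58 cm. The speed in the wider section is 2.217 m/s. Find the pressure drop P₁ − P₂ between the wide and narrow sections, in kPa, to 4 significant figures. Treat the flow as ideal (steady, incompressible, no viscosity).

32.75 kPa

Continuity gives A₁v₁ = A₂v₂, so v₂ = (446.4 cm²)/(105.3 cm²) × 2.217 m/s = 9.396 m/s.
With no height change, Bernoulli's equation is P₁ + ½ρv₁² = P₂ + ½ρv₂².
P₁ − P₂ = ½·785.7·(9.396² − 2.217²) = ½·785.7·83.38 = 32750 Pa.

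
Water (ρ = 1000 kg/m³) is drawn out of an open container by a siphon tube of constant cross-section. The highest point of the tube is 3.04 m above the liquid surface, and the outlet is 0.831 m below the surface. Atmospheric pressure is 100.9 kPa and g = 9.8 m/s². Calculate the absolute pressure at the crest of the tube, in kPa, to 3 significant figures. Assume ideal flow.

From the surface to the outlet (both open to atmosphere, surface at rest): v = √(2g·h_out) = √(2·9.8·0.831) = 4.04 m/s.
Continuity keeps v the same throughout the tube; from surface to crest, P_atm + 0 = P_top + ½ρv² + ρg·h_top.
P_top = 100900 − ½·1000·4.04² − 1000·9.8·3.04 = 63000 Pa.

P_top ≈ 63.0 kPa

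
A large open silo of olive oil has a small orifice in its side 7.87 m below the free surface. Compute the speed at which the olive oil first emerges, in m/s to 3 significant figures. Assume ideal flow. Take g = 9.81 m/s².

12.4 m/s

The surface is effectively still and both ends are open, so ½v² = gh and v = √(2·9.81·7.87) = 12.4 m/s.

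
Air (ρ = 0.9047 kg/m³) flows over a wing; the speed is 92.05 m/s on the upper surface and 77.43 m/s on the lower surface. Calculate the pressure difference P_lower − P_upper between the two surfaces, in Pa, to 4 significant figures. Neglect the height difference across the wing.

ΔP ≈ 1121 Pa

The pressure is lower where the speed is higher: ΔP = ½ρ(v_up² − v_low²).
ΔP = ½·0.9047·(92.05² − 77.43²) = 1121 Pa.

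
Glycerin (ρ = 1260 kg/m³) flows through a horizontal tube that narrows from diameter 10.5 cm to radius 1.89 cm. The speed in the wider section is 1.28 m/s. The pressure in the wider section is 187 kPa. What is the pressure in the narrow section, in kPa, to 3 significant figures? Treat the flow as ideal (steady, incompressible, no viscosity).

P₂ = 127 kPa

Continuity gives A₁v₁ = A₂v₂, so v₂ = (86.6 cm²)/(11.2 cm²) × 1.28 m/s = 9.88 m/s.
Bernoulli (h₁ = h₂): P₁ − P₂ = ½ρ(v₂² − v₁²).
P₂ = P₁ − ½ρ(v₂² − v₁²) = 187000 − ½·1260·(9.88² − 1.28²) = 187000 − 60400 = 127000 Pa.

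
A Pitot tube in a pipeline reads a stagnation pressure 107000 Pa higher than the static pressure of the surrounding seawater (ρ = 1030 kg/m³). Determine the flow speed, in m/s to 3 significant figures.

14.4 m/s

Bernoulli between the free stream and the stagnation point: ½ρv² = P_stag − P_static.
v = √(2ΔP/ρ) = √(2·107000/1030) = 14.4 m/s.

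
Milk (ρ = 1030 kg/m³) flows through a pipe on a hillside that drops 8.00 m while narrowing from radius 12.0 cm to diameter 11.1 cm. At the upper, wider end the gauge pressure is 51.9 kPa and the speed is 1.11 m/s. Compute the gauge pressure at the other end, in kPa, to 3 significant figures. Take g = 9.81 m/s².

P₂ ≈ 120 kPa

The volume flow rate is constant, so v₂ = (A₁/A₂)v₁ = (452/96.8)·1.11 = 5.19 m/s.
Applying Bernoulli between the two ends and solving for P₂: P₂ = P₁ + ½ρ(v₁² − v₂²) − ρgΔh.
P₂ = 51900 + ½·1030·(1.11² − 5.19²) − 1030·9.81·(−8.00) = 51900 + (-13200) − (-80800) = 120000 Pa.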